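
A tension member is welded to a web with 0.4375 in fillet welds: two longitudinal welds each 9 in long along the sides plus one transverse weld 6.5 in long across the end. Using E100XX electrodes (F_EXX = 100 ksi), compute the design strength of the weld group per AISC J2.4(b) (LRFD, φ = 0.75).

t_e = 0.707 × 0.4375 = 0.3093 in.
R_nwl = 0.6 × 100 × 0.3093 × 18 = 334.1 kips (longitudinal, 2 welds).
R_nwt = 0.6 × 100 × 0.3093 × 6.5 = 120.6 kips (transverse, base value).
(i) R_nwl + R_nwt = 454.7 kips; (ii) 0.85 R_nwl + 1.5 R_nwt = 464.9 kips.
R_n = max = 464.9 kips [governs: (ii)]; φR_n = 348.7 kips.

φR_n ≈ 349 kips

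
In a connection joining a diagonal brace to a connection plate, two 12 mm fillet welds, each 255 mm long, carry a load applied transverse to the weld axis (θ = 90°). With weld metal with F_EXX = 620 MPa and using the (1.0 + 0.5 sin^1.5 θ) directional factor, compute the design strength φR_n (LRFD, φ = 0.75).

t_e = 0.707 × 12 = 8.484 mm; A_we = 8.484 × 510 = 4327 mm².
Directional factor: 1.0 + 0.5 sin^1.5(90°) = 1.5.
F_nw = 0.6 × 620 × 1.5 = 558 MPa.
φR_n = 0.75 × 558 × 4327 × 10⁻³ = 1811 kN.

φR_n ≈ 1810 kN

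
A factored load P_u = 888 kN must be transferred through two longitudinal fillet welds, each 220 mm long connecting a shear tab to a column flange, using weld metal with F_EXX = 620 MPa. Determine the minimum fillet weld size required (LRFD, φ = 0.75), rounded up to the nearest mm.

w = 11 mm

Total weld length L = 440 mm.
Required throat t_e = P_u / (φ × 0.6 F_EXX × L) = 888 / (0.75 × 0.6 × 620 × 440 × 10⁻³) = 7.234 mm.
Required leg w = t_e / 0.707 = 10.23 mm → use 11 mm.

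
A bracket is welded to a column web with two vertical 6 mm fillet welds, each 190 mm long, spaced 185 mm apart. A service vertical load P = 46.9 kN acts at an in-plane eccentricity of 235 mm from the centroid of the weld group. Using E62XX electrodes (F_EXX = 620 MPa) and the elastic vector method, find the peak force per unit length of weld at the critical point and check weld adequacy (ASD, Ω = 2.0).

Total weld length L_w = 380 mm. Treat welds as unit-width lines.
Polar moment about centroid: J = 2[d³/12 + d(b/2)²] = 2[190³/12 + 190×92.5²] = 4395000 mm³.
Direct shear f_v = P/L_w = 46.9×10³ / 380 = 123.4 N/mm (vertical).
Torsion M = P·e = 46.9×10³ × 235 = 11022000 N·mm.
Critical point at (x, y) = (92.5, 95) from centroid. f_tx = M·y/J = 238.3 N/mm; f_ty = M·x/J = 232 N/mm.
Resultant f_max = √[f_tx² + (f_v + f_ty)²] = √[238.3² + (123.4 + 232)²] = 427.9 N/mm.
Capacity per unit length: r_n/Ω = (1/2.0) × 0.6 × 620 × (0.707 × 6) = 789 N/mm.
427.9 ≤ 789 → adequate.

f_max ≈ 428 N/mm; adequate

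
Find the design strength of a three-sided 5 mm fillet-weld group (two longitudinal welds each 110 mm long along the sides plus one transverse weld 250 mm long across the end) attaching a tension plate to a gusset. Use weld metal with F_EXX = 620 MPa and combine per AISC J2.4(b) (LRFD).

φR_n ≈ 554 kN

t_e = 0.707 × 5 = 3.535 mm.
R_nwl = 0.6 × 620 × 3.535 × 220 × 10⁻³ = 289.3 kN (longitudinal, 2 welds).
R_nwt = 0.6 × 620 × 3.535 × 250 × 10⁻³ = 328.8 kN (transverse, base value).
(i) R_nwl + R_nwt = 618.1 kN; (ii) 0.85 R_nwl + 1.5 R_nwt = 739 kN.
R_n = max = 739 kN [governs: (ii)]; φR_n = 554.3 kN.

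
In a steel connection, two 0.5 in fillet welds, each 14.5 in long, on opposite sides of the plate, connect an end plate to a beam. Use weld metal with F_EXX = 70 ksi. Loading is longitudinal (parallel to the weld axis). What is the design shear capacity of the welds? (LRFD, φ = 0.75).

Effective throat t_e = 0.707 × 0.5 = 0.3535 in.
Total length L = 29 in; A_we = 0.3535 × 29 = 10.25 in².
F_nw = 0.6 F_EXX = 0.6 × 70 = 42 ksi.
φR_n = 0.75 × 42 × 10.25 = 322.9 kips.

φR_n ≈ 323 kips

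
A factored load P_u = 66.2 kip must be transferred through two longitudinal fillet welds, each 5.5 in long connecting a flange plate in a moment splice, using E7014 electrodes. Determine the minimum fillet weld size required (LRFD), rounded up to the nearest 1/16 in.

E70XX → F_EXX = 70 ksi.
Total weld length L = 11 in.
Required throat t_e = P_u / (φ × 0.6 F_EXX × L) = 66.2 / (0.75 × 0.6 × 70 × 11) = 0.1911 in.
Required leg w = t_e / 0.707 = 0.2702 in → use 5/16 in.

w = 5/16 in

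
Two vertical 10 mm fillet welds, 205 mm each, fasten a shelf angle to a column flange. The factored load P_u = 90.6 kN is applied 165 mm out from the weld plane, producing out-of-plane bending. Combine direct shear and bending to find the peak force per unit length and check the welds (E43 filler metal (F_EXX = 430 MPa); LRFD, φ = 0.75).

f_max ≈ 1090 N/mm; adequate

L_w = 2 × 205 = 410 mm; section modulus (unit throat) S = 2 × L²/6 = 14010 mm².
Direct shear f_v = P/L_w = 90.6×10³/410 = 221 N/mm.
Moment M = P × e = 90.6×10³ × 165 = 14949000 N·mm; bending f_b = M/S = 1067 N/mm.
f_max = √(f_v² + f_b²) = √(221² + 1067²) = 1090 N/mm.
φr_n = 0.75 × 0.6 × 430 × (0.707 × 10) = 1368 N/mm → adequate.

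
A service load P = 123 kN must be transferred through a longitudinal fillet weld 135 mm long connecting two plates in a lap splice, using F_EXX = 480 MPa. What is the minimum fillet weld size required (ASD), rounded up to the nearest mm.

Total weld length L = 135 mm.
Required throat t_e = P × Ω / (0.6 F_EXX × L) = 123 × 2.0 / (0.6 × 480 × 135 × 10⁻³) = 6.327 mm.
Required leg w = t_e / 0.707 = 8.949 mm → use 9 mm.

w = 9 mm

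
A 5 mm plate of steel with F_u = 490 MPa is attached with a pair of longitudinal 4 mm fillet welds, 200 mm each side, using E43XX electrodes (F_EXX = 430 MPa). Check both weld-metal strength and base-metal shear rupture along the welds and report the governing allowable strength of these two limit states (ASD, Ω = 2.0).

R_n/Ω ≈ 146 kN (weld metal governs)

t_e = 0.707 × 4 = 2.828 mm; L = 400 mm.
Weld metal: R_n/Ω = (1/2.0) × 0.6 × 430 × 2.828 × 400 × 10⁻³ = 145.9 kN.
Base metal (shear rupture): R_n/Ω = (1/2.0) × 0.6 × 490 × 5 × 400 × 10⁻³ = 294 kN.
Governing: weld metal.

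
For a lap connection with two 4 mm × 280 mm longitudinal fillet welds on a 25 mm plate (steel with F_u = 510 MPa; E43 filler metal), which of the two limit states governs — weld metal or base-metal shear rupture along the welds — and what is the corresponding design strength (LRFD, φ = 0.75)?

E43XX → F_EXX = 430 MPa.
t_e = 0.707 × 4 = 2.828 mm; L = 560 mm.
Weld metal: φR_n = 0.75 × 0.6 × 430 × 2.828 × 560 × 10⁻³ = 306.4 kN.
Base metal (shear rupture): φR_n = 0.75 × 0.6 × 510 × 25 × 560 × 10⁻³ = 3213 kN.
Governing: weld metal.

φR_n ≈ 306 kN (weld metal governs)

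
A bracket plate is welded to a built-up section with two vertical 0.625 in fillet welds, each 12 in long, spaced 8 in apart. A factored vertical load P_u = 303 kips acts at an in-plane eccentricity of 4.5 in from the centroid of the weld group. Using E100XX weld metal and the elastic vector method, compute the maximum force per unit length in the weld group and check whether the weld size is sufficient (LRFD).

E100XX → F_EXX = 100 ksi.
Total weld length L_w = 24 in. Treat welds as unit-width lines.
Polar moment about centroid: J = 2[d³/12 + d(b/2)²] = 2[12³/12 + 12×4²] = 672 in³.
Direct shear f_v = P/L_w = 303 / 24 = 12.62 kip/in (vertical).
Torsion M = P·e = 303 × 4.5 = 1363.5 kip·in.
Critical point at (x, y) = (4, 6) from centroid. f_tx = M·y/J = 12.17 kip/in; f_ty = M·x/J = 8.116 kip/in.
Resultant f_max = √[f_tx² + (f_v + f_ty)²] = √[12.17² + (12.62 + 8.116)²] = 24.05 kip/in.
Capacity per unit length: φr_n = 0.75 × 0.6 × 100 × (0.707 × 0.625) = 19.88 kip/in.
24.05 > 19.88 → NOT adequate.

f_max ≈ 24 kip/in; NOT adequate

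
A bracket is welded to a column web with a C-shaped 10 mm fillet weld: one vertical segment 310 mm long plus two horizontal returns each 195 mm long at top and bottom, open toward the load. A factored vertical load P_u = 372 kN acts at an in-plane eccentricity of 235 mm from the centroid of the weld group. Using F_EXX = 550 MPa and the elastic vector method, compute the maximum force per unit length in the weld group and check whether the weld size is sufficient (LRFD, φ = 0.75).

Total weld length L_w = 700 mm. Treat welds as unit-width lines.
Centroid: x̄ = 2×195×97.5 / 700 = 54.32 mm from the vertical weld.
Polar moment about centroid: J = I_x + I_y = [310³/12 + 2×195×155²] + [310×54.32² + 2(195³/12 + 195×43.18²)] = 14730000 mm³.
Direct shear f_v = P/L_w = 372×10³ / 700 = 531.4 N/mm (vertical).
Torsion M = P·e = 372×10³ × 235 = 87420000 N·mm.
Critical point at (x, y) = (140.7, 155) from centroid. f_tx = M·y/J = 919.9 N/mm; f_ty = M·x/J = 834.9 N/mm.
Resultant f_max = √[f_tx² + (f_v + f_ty)²] = √[919.9² + (531.4 + 834.9)²] = 1647 N/mm.
Capacity per unit length: φr_n = 0.75 × 0.6 × 550 × (0.707 × 10) = 1750 N/mm.
1647 ≤ 1750 → adequate.

f_max ≈ 1650 N/mm; adequate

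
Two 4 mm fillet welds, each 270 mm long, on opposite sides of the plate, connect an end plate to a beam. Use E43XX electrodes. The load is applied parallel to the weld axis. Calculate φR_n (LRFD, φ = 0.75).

E43XX → F_EXX = 430 MPa.
Effective throat t_e = 0.707 × 4 = 2.828 mm.
Total length L = 540 mm; A_we = 2.828 × 540 = 1527 mm².
F_nw = 0.6 F_EXX = 0.6 × 430 = 258 MPa.
φR_n = 0.75 × 258 × 1527 × 10⁻³ = 295.5 kN.

φR_n ≈ 295 kN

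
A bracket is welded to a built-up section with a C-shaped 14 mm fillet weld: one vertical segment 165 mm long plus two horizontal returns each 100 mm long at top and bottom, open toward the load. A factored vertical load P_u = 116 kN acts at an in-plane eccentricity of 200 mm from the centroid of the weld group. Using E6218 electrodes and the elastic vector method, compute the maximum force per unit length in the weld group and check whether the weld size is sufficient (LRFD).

E62XX → F_EXX = 620 MPa.
Total weld length L_w = 365 mm. Treat welds as unit-width lines.
Centroid: x̄ = 2×100×50 / 365 = 27.4 mm from the vertical weld.
Polar moment about centroid: J = I_x + I_y = [165³/12 + 2×100×82.5²] + [165×27.4² + 2(100³/12 + 100×22.6²)] = 2128000 mm³.
Direct shear f_v = P/L_w = 116×10³ / 365 = 317.8 N/mm (vertical).
Torsion M = P·e = 116×10³ × 200 = 23200000 N·mm.
Critical point at (x, y) = (72.6, 82.5) from centroid. f_tx = M·y/J = 899.3 N/mm; f_ty = M·x/J = 791.4 N/mm.
Resultant f_max = √[f_tx² + (f_v + f_ty)²] = √[899.3² + (317.8 + 791.4)²] = 1428 N/mm.
Capacity per unit length: φr_n = 0.75 × 0.6 × 620 × (0.707 × 14) = 2762 N/mm.
1428 ≤ 2762 → adequate.

f_max ≈ 1430 N/mm; adequate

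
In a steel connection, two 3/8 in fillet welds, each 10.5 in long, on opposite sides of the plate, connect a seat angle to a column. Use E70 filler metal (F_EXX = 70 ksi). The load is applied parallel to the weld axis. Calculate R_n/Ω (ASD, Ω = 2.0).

R_n/Ω ≈ 117 kip

Effective throat t_e = 0.707 × 0.375 = 0.2651 in.
Total length L = 21 in; A_we = 0.2651 × 21 = 5.568 in².
F_nw = 0.6 F_EXX = 0.6 × 70 = 42 ksi.
R_n = 42 × 5.568 = 233.8 kip; R_n/Ω = 233.8/2.0 = 116.9 kip.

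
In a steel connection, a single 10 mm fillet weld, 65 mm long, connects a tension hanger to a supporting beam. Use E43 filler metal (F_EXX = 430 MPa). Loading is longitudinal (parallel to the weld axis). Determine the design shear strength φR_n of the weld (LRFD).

φR_n ≈ 88.9 kN

Effective throat t_e = 0.707 × 10 = 7.07 mm.
Total length L = 65 mm; A_we = 7.07 × 65 = 459.5 mm².
F_nw = 0.6 F_EXX = 0.6 × 430 = 258 MPa.
φR_n = 0.75 × 258 × 459.5 × 10⁻³ = 88.92 kN.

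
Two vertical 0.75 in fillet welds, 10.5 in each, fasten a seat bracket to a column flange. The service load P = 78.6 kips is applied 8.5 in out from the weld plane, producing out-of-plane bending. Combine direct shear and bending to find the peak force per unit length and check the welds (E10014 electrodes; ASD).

f_max ≈ 18.6 kip/in; NOT adequate

E100XX → F_EXX = 100 ksi.
L_w = 2 × 10.5 = 21 in; section modulus (unit throat) S = 2 × L²/6 = 36.75 in².
Direct shear f_v = P/L_w = 78.6/21 = 3.743 kip/in.
Moment M = P × e = 78.6 × 8.5 = 668.1 kip·in; bending f_b = M/S = 18.18 kip/in.
f_max = √(f_v² + f_b²) = √(3.743² + 18.18²) = 18.56 kip/in.
r_n/Ω = (1/2.0) × 0.6 × 100 × (0.707 × 0.75) = 15.91 kip/in → NOT adequate.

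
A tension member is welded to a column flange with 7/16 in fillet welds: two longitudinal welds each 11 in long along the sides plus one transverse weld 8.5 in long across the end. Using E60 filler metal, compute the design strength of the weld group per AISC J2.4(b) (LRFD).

φR_n ≈ 263 kips

E60XX → F_EXX = 60 ksi.
t_e = 0.707 × 0.4375 = 0.3093 in.
R_nwl = 0.6 × 60 × 0.3093 × 22 = 245 kips (longitudinal, 2 welds).
R_nwt = 0.6 × 60 × 0.3093 × 8.5 = 94.65 kips (transverse, base value).
(i) R_nwl + R_nwt = 339.6 kips; (ii) 0.85 R_nwl + 1.5 R_nwt = 350.2 kips.
R_n = max = 350.2 kips [governs: (ii)]; φR_n = 262.7 kips.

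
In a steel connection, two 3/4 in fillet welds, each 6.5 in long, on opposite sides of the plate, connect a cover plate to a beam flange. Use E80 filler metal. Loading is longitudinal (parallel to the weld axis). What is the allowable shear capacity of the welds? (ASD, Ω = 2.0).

E80XX → F_EXX = 80 ksi.
Effective throat t_e = 0.707 × 0.75 = 0.5302 in.
Total length L = 13 in; A_we = 0.5302 × 13 = 6.893 in².
F_nw = 0.6 F_EXX = 0.6 × 80 = 48 ksi.
R_n = 48 × 6.893 = 330.9 kips; R_n/Ω = 330.9/2.0 = 165.4 kips.

R_n/Ω ≈ 165 kips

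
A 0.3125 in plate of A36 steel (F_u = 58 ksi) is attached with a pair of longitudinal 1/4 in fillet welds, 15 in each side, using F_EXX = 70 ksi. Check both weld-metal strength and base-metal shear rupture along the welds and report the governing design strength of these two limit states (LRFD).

φR_n ≈ 167 kips (weld metal governs)

t_e = 0.707 × 0.25 = 0.1767 in; L = 30 in.
Weld metal: φR_n = 0.75 × 0.6 × 70 × 0.1767 × 30 = 167 kips.
Base metal (shear rupture): φR_n = 0.75 × 0.6 × 58 × 0.3125 × 30 = 244.7 kips.
Governing: weld metal.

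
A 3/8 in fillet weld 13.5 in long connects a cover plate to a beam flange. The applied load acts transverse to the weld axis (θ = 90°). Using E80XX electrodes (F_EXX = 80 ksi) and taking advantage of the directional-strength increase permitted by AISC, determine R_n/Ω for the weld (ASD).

t_e = 0.707 × 0.375 = 0.2651 in; A_we = 0.2651 × 13.5 = 3.579 in².
Directional factor: 1.0 + 0.5 sin^1.5(90°) = 1.5.
F_nw = 0.6 × 80 × 1.5 = 72 ksi.
R_n/Ω = (72 × 3.579) / 2.0 = 128.9 kips.

R_n/Ω ≈ 129 kips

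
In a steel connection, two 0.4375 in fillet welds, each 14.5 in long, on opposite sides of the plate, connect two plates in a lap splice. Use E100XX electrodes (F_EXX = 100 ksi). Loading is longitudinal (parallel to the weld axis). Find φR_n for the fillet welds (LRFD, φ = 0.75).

φR_n ≈ 404 kips

Effective throat t_e = 0.707 × 0.4375 = 0.3093 in.
Total length L = 29 in; A_we = 0.3093 × 29 = 8.97 in².
F_nw = 0.6 F_EXX = 0.6 × 100 = 60 ksi.
φR_n = 0.75 × 60 × 8.97 = 403.7 kips.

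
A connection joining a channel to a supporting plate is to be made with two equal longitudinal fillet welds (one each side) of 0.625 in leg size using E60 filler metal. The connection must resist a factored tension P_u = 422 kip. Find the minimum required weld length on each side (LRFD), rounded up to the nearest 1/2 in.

E60XX → F_EXX = 60 ksi.
Throat t_e = 0.707 × 0.625 = 0.4419 in.
φr_n = 0.75 × 0.6 × 60 × 0.4419 = 11.93 kip/in.
L_req = P_u / φr_n = 422 / 11.93 = 35.37 in total.
Per side: 35.37 / 2 = 17.69 in.
Round up → use L = 18 in on each side.

L = 18 in on each side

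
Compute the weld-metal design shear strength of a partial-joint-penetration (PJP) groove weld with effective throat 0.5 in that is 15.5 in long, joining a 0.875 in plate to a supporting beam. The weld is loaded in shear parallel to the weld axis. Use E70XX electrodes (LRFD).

φR_n ≈ 244 kips

E70XX → F_EXX = 70 ksi.
Effective throat (given) t_e = 0.5 in.
A_we = 0.5 × 15.5 = 7.75 in².
F_nw = 0.6 F_EXX = 42 ksi.
φR_n = 0.75 × 42 × 7.75 = 244.1 kips.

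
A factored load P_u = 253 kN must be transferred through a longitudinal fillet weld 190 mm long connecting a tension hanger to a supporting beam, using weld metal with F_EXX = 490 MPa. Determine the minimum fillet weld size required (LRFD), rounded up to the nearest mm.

Total weld length L = 190 mm.
Required throat t_e = P_u / (φ × 0.6 F_EXX × L) = 253 / (0.75 × 0.6 × 490 × 190 × 10⁻³) = 6.039 mm.
Required leg w = t_e / 0.707 = 8.542 mm → use 9 mm.

w = 9 mm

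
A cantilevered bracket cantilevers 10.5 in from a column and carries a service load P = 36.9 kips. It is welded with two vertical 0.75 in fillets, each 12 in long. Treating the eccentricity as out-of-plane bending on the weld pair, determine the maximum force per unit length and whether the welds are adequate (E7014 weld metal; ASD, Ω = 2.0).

f_max ≈ 8.22 kip/in; adequate

E70XX → F_EXX = 70 ksi.
L_w = 2 × 12 = 24 in; section modulus (unit throat) S = 2 × L²/6 = 48 in².
Direct shear f_v = P/L_w = 36.9/24 = 1.537 kip/in.
Moment M = P × e = 36.9 × 10.5 = 387.45 kip·in; bending f_b = M/S = 8.072 kip/in.
f_max = √(f_v² + f_b²) = √(1.537² + 8.072²) = 8.217 kip/in.
r_n/Ω = (1/2.0) × 0.6 × 70 × (0.707 × 0.75) = 11.14 kip/in → adequate.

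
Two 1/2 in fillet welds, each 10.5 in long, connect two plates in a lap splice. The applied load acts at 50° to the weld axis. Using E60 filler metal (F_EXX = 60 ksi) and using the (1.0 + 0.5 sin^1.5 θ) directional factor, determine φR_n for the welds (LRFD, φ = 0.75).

φR_n ≈ 268 kip

t_e = 0.707 × 0.5 = 0.3535 in; A_we = 0.3535 × 21 = 7.423 in².
Directional factor: 1.0 + 0.5 sin^1.5(50°) = 1.335.
F_nw = 0.6 × 60 × 1.335 = 48.07 ksi.
φR_n = 0.75 × 48.07 × 7.423 = 267.6 kip.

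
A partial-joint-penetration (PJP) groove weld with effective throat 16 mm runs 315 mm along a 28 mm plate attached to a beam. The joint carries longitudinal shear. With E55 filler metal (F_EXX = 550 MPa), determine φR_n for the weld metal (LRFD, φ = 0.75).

φR_n ≈ 1250 kN

Effective throat (given) t_e = 16 mm.
A_we = 16 × 315 = 5040 mm².
F_nw = 0.6 F_EXX = 330 MPa.
φR_n = 0.75 × 330 × 5040 × 10⁻³ = 1247 kN.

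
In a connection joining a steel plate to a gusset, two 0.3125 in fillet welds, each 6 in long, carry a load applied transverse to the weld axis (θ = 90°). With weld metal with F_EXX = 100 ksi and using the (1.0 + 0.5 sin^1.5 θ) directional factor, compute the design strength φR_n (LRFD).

t_e = 0.707 × 0.3125 = 0.2209 in; A_we = 0.2209 × 12 = 2.651 in².
Directional factor: 1.0 + 0.5 sin^1.5(90°) = 1.5.
F_nw = 0.6 × 100 × 1.5 = 90 ksi.
φR_n = 0.75 × 90 × 2.651 = 179 kip.

φR_n ≈ 179 kip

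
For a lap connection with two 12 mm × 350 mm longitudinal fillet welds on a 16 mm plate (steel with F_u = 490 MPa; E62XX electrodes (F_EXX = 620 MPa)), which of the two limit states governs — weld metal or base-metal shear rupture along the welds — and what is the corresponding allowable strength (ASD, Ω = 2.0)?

R_n/Ω ≈ 1100 kN (weld metal governs)

t_e = 0.707 × 12 = 8.484 mm; L = 700 mm.
Weld metal: R_n/Ω = (1/2.0) × 0.6 × 620 × 8.484 × 700 × 10⁻³ = 1105 kN.
Base metal (shear rupture): R_n/Ω = (1/2.0) × 0.6 × 490 × 16 × 700 × 10⁻³ = 1646 kN.
Governing: weld metal.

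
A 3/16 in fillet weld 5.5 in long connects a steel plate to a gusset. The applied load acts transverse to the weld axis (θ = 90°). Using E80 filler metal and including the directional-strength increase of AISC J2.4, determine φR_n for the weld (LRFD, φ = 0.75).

E80XX → F_EXX = 80 ksi.
t_e = 0.707 × 0.1875 = 0.1326 in; A_we = 0.1326 × 5.5 = 0.7291 in².
Directional factor: 1.0 + 0.5 sin^1.5(90°) = 1.5.
F_nw = 0.6 × 80 × 1.5 = 72 ksi.
φR_n = 0.75 × 72 × 0.7291 = 39.37 kip.

φR_n ≈ 39.4 kip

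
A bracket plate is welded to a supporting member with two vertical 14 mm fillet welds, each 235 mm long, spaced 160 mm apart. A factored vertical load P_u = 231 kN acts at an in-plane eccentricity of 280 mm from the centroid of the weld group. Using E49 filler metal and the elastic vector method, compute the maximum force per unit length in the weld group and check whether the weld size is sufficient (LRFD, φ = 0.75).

f_max ≈ 2090 N/mm; adequate

E49XX → F_EXX = 490 MPa.
Total weld length L_w = 470 mm. Treat welds as unit-width lines.
Polar moment about centroid: J = 2[d³/12 + d(b/2)²] = 2[235³/12 + 235×80²] = 5171000 mm³.
Direct shear f_v = P/L_w = 231×10³ / 470 = 491.5 N/mm (vertical).
Torsion M = P·e = 231×10³ × 280 = 64680000 N·mm.
Critical point at (x, y) = (80, 117.5) from centroid. f_tx = M·y/J = 1470 N/mm; f_ty = M·x/J = 1001 N/mm.
Resultant f_max = √[f_tx² + (f_v + f_ty)²] = √[1470² + (491.5 + 1001)²] = 2094 N/mm.
Capacity per unit length: φr_n = 0.75 × 0.6 × 490 × (0.707 × 14) = 2183 N/mm.
2094 ≤ 2183 → adequate.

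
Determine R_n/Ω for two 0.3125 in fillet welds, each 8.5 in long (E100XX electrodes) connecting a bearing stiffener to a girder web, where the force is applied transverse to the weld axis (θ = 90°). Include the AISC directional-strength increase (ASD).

E100XX → F_EXX = 100 ksi.
t_e = 0.707 × 0.3125 = 0.2209 in; A_we = 0.2209 × 17 = 3.756 in².
Directional factor: 1.0 + 0.5 sin^1.5(90°) = 1.5.
F_nw = 0.6 × 100 × 1.5 = 90 ksi.
R_n/Ω = (90 × 3.756) / 2.0 = 169 kip.

R_n/Ω ≈ 169 kip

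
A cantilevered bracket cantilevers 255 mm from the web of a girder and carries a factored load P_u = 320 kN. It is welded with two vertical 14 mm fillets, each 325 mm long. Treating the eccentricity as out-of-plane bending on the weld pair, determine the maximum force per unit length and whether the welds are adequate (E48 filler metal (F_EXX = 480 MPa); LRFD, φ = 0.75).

L_w = 2 × 325 = 650 mm; section modulus (unit throat) S = 2 × L²/6 = 35210 mm².
Direct shear f_v = P/L_w = 320×10³/650 = 492.3 N/mm.
Moment M = P × e = 320×10³ × 255 = 81600000 N·mm; bending f_b = M/S = 2318 N/mm.
f_max = √(f_v² + f_b²) = √(492.3² + 2318²) = 2369 N/mm.
φr_n = 0.75 × 0.6 × 480 × (0.707 × 14) = 2138 N/mm → NOT adequate.

f_max ≈ 2370 N/mm; NOT adequate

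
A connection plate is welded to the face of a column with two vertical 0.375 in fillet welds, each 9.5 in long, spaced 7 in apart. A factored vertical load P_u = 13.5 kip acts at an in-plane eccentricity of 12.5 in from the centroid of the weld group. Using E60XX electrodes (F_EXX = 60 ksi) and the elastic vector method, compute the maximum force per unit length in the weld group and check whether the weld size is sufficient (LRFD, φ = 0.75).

f_max ≈ 3.12 kip/in; adequate

Total weld length L_w = 19 in. Treat welds as unit-width lines.
Polar moment about centroid: J = 2[d³/12 + d(b/2)²] = 2[9.5³/12 + 9.5×3.5²] = 375.6 in³.
Direct shear f_v = P/L_w = 13.5 / 19 = 0.7105 kip/in (vertical).
Torsion M = P·e = 13.5 × 12.5 = 168.75 kip·in.
Critical point at (x, y) = (3.5, 4.75) from centroid. f_tx = M·y/J = 2.134 kip/in; f_ty = M·x/J = 1.572 kip/in.
Resultant f_max = √[f_tx² + (f_v + f_ty)²] = √[2.134² + (0.7105 + 1.572)²] = 3.125 kip/in.
Capacity per unit length: φr_n = 0.75 × 0.6 × 60 × (0.707 × 0.375) = 7.158 kip/in.
3.125 ≤ 7.158 → adequate.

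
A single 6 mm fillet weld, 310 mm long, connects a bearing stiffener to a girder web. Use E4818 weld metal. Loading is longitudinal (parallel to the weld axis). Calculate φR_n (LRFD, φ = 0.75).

φR_n ≈ 284 kN

E48XX → F_EXX = 480 MPa.
Effective throat t_e = 0.707 × 6 = 4.242 mm.
Total length L = 310 mm; A_we = 4.242 × 310 = 1315 mm².
F_nw = 0.6 F_EXX = 0.6 × 480 = 288 MPa.
φR_n = 0.75 × 288 × 1315 × 10⁻³ = 284 kN.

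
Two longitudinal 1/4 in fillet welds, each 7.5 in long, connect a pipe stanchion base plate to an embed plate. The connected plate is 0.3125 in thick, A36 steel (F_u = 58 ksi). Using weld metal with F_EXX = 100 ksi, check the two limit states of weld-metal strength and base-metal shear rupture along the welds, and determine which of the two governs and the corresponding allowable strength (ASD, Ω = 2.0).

R_n/Ω ≈ 79.5 kip (weld metal governs)

t_e = 0.707 × 0.25 = 0.1767 in; L = 15 in.
Weld metal: R_n/Ω = (1/2.0) × 0.6 × 100 × 0.1767 × 15 = 79.54 kip.
Base metal (shear rupture): R_n/Ω = (1/2.0) × 0.6 × 58 × 0.3125 × 15 = 81.56 kip.
Governing: weld metal.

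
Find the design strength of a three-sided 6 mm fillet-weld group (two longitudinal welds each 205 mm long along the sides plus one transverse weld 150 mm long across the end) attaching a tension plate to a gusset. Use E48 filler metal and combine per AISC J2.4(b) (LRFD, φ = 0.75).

φR_n ≈ 525 kN

E48XX → F_EXX = 480 MPa.
t_e = 0.707 × 6 = 4.242 mm.
R_nwl = 0.6 × 480 × 4.242 × 410 × 10⁻³ = 500.9 kN (longitudinal, 2 welds).
R_nwt = 0.6 × 480 × 4.242 × 150 × 10⁻³ = 183.3 kN (transverse, base value).
(i) R_nwl + R_nwt = 684.1 kN; (ii) 0.85 R_nwl + 1.5 R_nwt = 700.6 kN.
R_n = max = 700.6 kN [governs: (ii)]; φR_n = 525.5 kN.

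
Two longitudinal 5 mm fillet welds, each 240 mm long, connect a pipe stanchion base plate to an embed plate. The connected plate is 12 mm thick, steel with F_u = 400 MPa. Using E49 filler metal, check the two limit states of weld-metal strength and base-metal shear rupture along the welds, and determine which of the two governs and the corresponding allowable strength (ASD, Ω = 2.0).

R_n/Ω ≈ 249 kN (weld metal governs)

E49XX → F_EXX = 490 MPa.
t_e = 0.707 × 5 = 3.535 mm; L = 480 mm.
Weld metal: R_n/Ω = (1/2.0) × 0.6 × 490 × 3.535 × 480 × 10⁻³ = 249.4 kN.
Base metal (shear rupture): R_n/Ω = (1/2.0) × 0.6 × 400 × 12 × 480 × 10⁻³ = 691.2 kN.
Governing: weld metal.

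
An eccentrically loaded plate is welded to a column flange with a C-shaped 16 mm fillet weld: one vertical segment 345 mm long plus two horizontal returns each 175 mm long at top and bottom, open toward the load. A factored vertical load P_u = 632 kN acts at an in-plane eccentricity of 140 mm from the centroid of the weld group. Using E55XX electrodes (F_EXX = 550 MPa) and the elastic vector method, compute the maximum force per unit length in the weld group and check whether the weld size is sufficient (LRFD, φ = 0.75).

Total weld length L_w = 695 mm. Treat welds as unit-width lines.
Centroid: x̄ = 2×175×87.5 / 695 = 44.06 mm from the vertical weld.
Polar moment about centroid: J = I_x + I_y = [345³/12 + 2×175×172.5²] + [345×44.06² + 2(175³/12 + 175×43.44²)] = 16060000 mm³.
Direct shear f_v = P/L_w = 632×10³ / 695 = 909.4 N/mm (vertical).
Torsion M = P·e = 632×10³ × 140 = 88480000 N·mm.
Critical point at (x, y) = (130.9, 172.5) from centroid. f_tx = M·y/J = 950.4 N/mm; f_ty = M·x/J = 721.4 N/mm.
Resultant f_max = √[f_tx² + (f_v + f_ty)²] = √[950.4² + (909.4 + 721.4)²] = 1887 N/mm.
Capacity per unit length: φr_n = 0.75 × 0.6 × 550 × (0.707 × 16) = 2800 N/mm.
1887 ≤ 2800 → adequate.

f_max ≈ 1890 N/mm; adequate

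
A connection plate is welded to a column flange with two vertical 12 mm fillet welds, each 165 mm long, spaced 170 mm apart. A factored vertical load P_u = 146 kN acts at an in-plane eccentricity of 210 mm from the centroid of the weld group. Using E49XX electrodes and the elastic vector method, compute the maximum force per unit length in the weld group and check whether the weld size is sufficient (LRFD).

E49XX → F_EXX = 490 MPa.
Total weld length L_w = 330 mm. Treat welds as unit-width lines.
Polar moment about centroid: J = 2[d³/12 + d(b/2)²] = 2[165³/12 + 165×85²] = 3133000 mm³.
Direct shear f_v = P/L_w = 146×10³ / 330 = 442.4 N/mm (vertical).
Torsion M = P·e = 146×10³ × 210 = 30660000 N·mm.
Critical point at (x, y) = (85, 82.5) from centroid. f_tx = M·y/J = 807.4 N/mm; f_ty = M·x/J = 831.8 N/mm.
Resultant f_max = √[f_tx² + (f_v + f_ty)²] = √[807.4² + (442.4 + 831.8)²] = 1509 N/mm.
Capacity per unit length: φr_n = 0.75 × 0.6 × 490 × (0.707 × 12) = 1871 N/mm.
1509 ≤ 1871 → adequate.

f_max ≈ 1510 N/mm; adequate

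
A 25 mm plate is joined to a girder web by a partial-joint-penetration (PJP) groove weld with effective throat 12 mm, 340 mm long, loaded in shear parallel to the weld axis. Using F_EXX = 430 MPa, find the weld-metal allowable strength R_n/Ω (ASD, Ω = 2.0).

Effective throat (given) t_e = 12 mm.
A_we = 12 × 340 = 4080 mm².
F_nw = 0.6 F_EXX = 258 MPa.
R_n/Ω = (258 × 4080) / 2.0 × 10⁻³ = 526.3 kN.

R_n/Ω ≈ 526 kN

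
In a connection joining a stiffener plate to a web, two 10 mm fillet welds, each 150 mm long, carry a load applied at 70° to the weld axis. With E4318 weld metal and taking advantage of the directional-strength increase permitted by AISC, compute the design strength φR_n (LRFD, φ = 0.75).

φR_n ≈ 597 kN

E43XX → F_EXX = 430 MPa.
t_e = 0.707 × 10 = 7.07 mm; A_we = 7.07 × 300 = 2121 mm².
Directional factor: 1.0 + 0.5 sin^1.5(70°) = 1.455.
F_nw = 0.6 × 430 × 1.455 = 375.5 MPa.
φR_n = 0.75 × 375.5 × 2121 × 10⁻³ = 597.3 kN.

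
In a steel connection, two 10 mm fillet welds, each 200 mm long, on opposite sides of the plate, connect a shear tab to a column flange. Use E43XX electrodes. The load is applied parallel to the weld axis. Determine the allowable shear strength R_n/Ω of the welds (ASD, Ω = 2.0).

R_n/Ω ≈ 365 kN

E43XX → F_EXX = 430 MPa.
Effective throat t_e = 0.707 × 10 = 7.07 mm.
Total length L = 400 mm; A_we = 7.07 × 400 = 2828 mm².
F_nw = 0.6 F_EXX = 0.6 × 430 = 258 MPa.
R_n = 258 × 2828 × 10⁻³ = 729.6 kN; R_n/Ω = 729.6/2.0 = 364.8 kN.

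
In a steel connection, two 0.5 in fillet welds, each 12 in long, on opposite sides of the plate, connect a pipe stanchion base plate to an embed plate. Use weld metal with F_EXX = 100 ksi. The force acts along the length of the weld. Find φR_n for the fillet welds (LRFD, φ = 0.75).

Effective throat t_e = 0.707 × 0.5 = 0.3535 in.
Total length L = 24 in; A_we = 0.3535 × 24 = 8.484 in².
F_nw = 0.6 F_EXX = 0.6 × 100 = 60 ksi.
φR_n = 0.75 × 60 × 8.484 = 381.8 kips.

φR_n ≈ 382 kips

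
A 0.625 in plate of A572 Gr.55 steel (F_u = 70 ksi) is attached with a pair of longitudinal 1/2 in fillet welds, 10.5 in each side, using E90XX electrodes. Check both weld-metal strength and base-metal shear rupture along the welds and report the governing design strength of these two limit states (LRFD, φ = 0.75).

E90XX → F_EXX = 90 ksi.
t_e = 0.707 × 0.5 = 0.3535 in; L = 21 in.
Weld metal: φR_n = 0.75 × 0.6 × 90 × 0.3535 × 21 = 300.7 kips.
Base metal (shear rupture): φR_n = 0.75 × 0.6 × 70 × 0.625 × 21 = 413.4 kips.
Governing: weld metal.

φR_n ≈ 301 kips (weld metal governs)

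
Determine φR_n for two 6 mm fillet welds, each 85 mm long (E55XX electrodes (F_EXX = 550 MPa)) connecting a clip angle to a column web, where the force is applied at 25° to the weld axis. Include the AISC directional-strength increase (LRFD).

t_e = 0.707 × 6 = 4.242 mm; A_we = 4.242 × 170 = 721.1 mm².
Directional factor: 1.0 + 0.5 sin^1.5(25°) = 1.137.
F_nw = 0.6 × 550 × 1.137 = 375.3 MPa.
φR_n = 0.75 × 375.3 × 721.1 × 10⁻³ = 203 kN.

φR_n ≈ 203 kN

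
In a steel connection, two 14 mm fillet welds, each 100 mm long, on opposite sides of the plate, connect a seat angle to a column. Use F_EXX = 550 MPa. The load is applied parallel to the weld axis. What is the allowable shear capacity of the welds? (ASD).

R_n/Ω ≈ 327 kN

Effective throat t_e = 0.707 × 14 = 9.898 mm.
Total length L = 200 mm; A_we = 9.898 × 200 = 1980 mm².
F_nw = 0.6 F_EXX = 0.6 × 550 = 330 MPa.
R_n = 330 × 1980 × 10⁻³ = 653.3 kN; R_n/Ω = 653.3/2.0 = 326.6 kN.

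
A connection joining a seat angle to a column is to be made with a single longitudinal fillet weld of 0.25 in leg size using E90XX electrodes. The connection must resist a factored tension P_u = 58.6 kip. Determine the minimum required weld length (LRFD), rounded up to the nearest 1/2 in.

L = 8.5 in

E90XX → F_EXX = 90 ksi.
Throat t_e = 0.707 × 0.25 = 0.1767 in.
φr_n = 0.75 × 0.6 × 90 × 0.1767 = 7.158 kip/in.
L_req = P_u / φr_n = 58.6 / 7.158 = 8.186 in total.
Round up → use L = 8.5 in.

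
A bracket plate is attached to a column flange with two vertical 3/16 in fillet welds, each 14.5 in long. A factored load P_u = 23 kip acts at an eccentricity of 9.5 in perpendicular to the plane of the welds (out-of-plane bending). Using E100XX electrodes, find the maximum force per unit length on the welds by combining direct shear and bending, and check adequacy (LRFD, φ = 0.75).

E100XX → F_EXX = 100 ksi.
L_w = 2 × 14.5 = 29 in; section modulus (unit throat) S = 2 × L²/6 = 70.08 in².
Direct shear f_v = P/L_w = 23/29 = 0.7931 kip/in.
Moment M = P × e = 23 × 9.5 = 218.5 kip·in; bending f_b = M/S = 3.118 kip/in.
f_max = √(f_v² + f_b²) = √(0.7931² + 3.118²) = 3.217 kip/in.
φr_n = 0.75 × 0.6 × 100 × (0.707 × 0.1875) = 5.965 kip/in → adequate.

f_max ≈ 3.22 kip/in; adequate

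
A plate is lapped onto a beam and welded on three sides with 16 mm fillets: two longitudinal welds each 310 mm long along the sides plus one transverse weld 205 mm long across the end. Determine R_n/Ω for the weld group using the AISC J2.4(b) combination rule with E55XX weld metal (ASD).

R_n/Ω ≈ 1560 kN

E55XX → F_EXX = 550 MPa.
t_e = 0.707 × 16 = 11.31 mm.
R_nwl = 0.6 × 550 × 11.31 × 620 × 10⁻³ = 2314 kN (longitudinal, 2 welds).
R_nwt = 0.6 × 550 × 11.31 × 205 × 10⁻³ = 765.3 kN (transverse, base value).
(i) R_nwl + R_nwt = 3080 kN; (ii) 0.85 R_nwl + 1.5 R_nwt = 3115 kN.
R_n = max = 3115 kN [governs: (ii)]; R_n/Ω = 1558 kN.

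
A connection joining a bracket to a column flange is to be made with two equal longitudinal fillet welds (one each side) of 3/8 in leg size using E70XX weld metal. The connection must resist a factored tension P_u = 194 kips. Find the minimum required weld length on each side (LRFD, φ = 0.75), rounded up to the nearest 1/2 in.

L = 12 in on each side

E70XX → F_EXX = 70 ksi.
Throat t_e = 0.707 × 0.375 = 0.2651 in.
φr_n = 0.75 × 0.6 × 70 × 0.2651 = 8.351 kips/in.
L_req = P_u / φr_n = 194 / 8.351 = 23.23 in total.
Per side: 23.23 / 2 = 11.61 in.
Round up → use L = 12 in on each side.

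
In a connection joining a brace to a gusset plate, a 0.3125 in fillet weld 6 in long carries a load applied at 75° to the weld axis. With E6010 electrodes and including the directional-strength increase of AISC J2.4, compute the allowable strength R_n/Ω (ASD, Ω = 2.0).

E60XX → F_EXX = 60 ksi.
t_e = 0.707 × 0.3125 = 0.2209 in; A_we = 0.2209 × 6 = 1.326 in².
Directional factor: 1.0 + 0.5 sin^1.5(75°) = 1.475.
F_nw = 0.6 × 60 × 1.475 = 53.09 ksi.
R_n/Ω = (53.09 × 1.326) / 2.0 = 35.19 kips.

R_n/Ω ≈ 35.2 kips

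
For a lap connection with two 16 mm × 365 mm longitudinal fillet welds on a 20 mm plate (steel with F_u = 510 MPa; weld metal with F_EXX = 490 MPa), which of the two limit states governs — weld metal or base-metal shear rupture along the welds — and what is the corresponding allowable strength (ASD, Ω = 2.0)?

t_e = 0.707 × 16 = 11.31 mm; L = 730 mm.
Weld metal: R_n/Ω = (1/2.0) × 0.6 × 490 × 11.31 × 730 × 10⁻³ = 1214 kN.
Base metal (shear rupture): R_n/Ω = (1/2.0) × 0.6 × 510 × 20 × 730 × 10⁻³ = 2234 kN.
Governing: weld metal.

R_n/Ω ≈ 1210 kN (weld metal governs)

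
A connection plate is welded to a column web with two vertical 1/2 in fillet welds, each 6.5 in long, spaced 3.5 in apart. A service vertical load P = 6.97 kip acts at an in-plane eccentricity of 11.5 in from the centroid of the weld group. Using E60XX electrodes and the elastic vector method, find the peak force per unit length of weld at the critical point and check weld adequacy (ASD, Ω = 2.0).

f_max ≈ 3.74 kip/in; adequate

E60XX → F_EXX = 60 ksi.
Total weld length L_w = 13 in. Treat welds as unit-width lines.
Polar moment about centroid: J = 2[d³/12 + d(b/2)²] = 2[6.5³/12 + 6.5×1.75²] = 85.58 in³.
Direct shear f_v = P/L_w = 6.97 / 13 = 0.5362 kip/in (vertical).
Torsion M = P·e = 6.97 × 11.5 = 80.155 kip·in.
Critical point at (x, y) = (1.75, 3.25) from centroid. f_tx = M·y/J = 3.044 kip/in; f_ty = M·x/J = 1.639 kip/in.
Resultant f_max = √[f_tx² + (f_v + f_ty)²] = √[3.044² + (0.5362 + 1.639)²] = 3.741 kip/in.
Capacity per unit length: r_n/Ω = (1/2.0) × 0.6 × 60 × (0.707 × 0.5) = 6.363 kip/in.
3.741 ≤ 6.363 → adequate.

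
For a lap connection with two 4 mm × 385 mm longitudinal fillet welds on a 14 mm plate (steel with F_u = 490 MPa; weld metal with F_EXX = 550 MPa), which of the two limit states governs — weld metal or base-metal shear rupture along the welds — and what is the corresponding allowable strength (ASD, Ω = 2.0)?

t_e = 0.707 × 4 = 2.828 mm; L = 770 mm.
Weld metal: R_n/Ω = (1/2.0) × 0.6 × 550 × 2.828 × 770 × 10⁻³ = 359.3 kN.
Base metal (shear rupture): R_n/Ω = (1/2.0) × 0.6 × 490 × 14 × 770 × 10⁻³ = 1585 kN.
Governing: weld metal.

R_n/Ω ≈ 359 kN (weld metal governs)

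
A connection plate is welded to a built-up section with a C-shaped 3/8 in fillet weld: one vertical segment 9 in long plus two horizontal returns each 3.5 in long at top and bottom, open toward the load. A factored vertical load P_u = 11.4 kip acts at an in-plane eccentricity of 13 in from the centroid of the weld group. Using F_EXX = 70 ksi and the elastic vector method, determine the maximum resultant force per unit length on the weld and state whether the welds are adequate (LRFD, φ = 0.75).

Total weld length L_w = 16 in. Treat welds as unit-width lines.
Centroid: x̄ = 2×3.5×1.75 / 16 = 0.7656 in from the vertical weld.
Polar moment about centroid: J = I_x + I_y = [9³/12 + 2×3.5×4.5²] + [9×0.7656² + 2(3.5³/12 + 3.5×0.9844²)] = 221.7 in³.
Direct shear f_v = P/L_w = 11.4 / 16 = 0.7125 kip/in (vertical).
Torsion M = P·e = 11.4 × 13 = 148.2 kip·in.
Critical point at (x, y) = (2.734, 4.5) from centroid. f_tx = M·y/J = 3.008 kip/in; f_ty = M·x/J = 1.828 kip/in.
Resultant f_max = √[f_tx² + (f_v + f_ty)²] = √[3.008² + (0.7125 + 1.828)²] = 3.937 kip/in.
Capacity per unit length: φr_n = 0.75 × 0.6 × 70 × (0.707 × 0.375) = 8.351 kip/in.
3.937 ≤ 8.351 → adequate.

f_max ≈ 3.94 kip/in; adequate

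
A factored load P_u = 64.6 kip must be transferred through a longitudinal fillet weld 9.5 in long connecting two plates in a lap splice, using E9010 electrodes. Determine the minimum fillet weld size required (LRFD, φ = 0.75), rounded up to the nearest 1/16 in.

E90XX → F_EXX = 90 ksi.
Total weld length L = 9.5 in.
Required throat t_e = P_u / (φ × 0.6 F_EXX × L) = 64.6 / (0.75 × 0.6 × 90 × 9.5) = 0.1679 in.
Required leg w = t_e / 0.707 = 0.2375 in → use 1/4 in.

w = 1/4 in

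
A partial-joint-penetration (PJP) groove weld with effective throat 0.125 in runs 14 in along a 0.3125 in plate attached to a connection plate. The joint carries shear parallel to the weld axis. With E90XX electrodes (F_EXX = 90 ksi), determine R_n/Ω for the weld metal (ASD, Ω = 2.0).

R_n/Ω ≈ 47.2 kips

Effective throat (given) t_e = 0.125 in.
A_we = 0.125 × 14 = 1.75 in².
F_nw = 0.6 F_EXX = 54 ksi.
R_n/Ω = (54 × 1.75) / 2.0 = 47.25 kips.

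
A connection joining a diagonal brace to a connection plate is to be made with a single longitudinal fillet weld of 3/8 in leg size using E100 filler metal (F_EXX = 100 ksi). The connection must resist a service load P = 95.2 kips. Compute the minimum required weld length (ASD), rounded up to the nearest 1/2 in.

Throat t_e = 0.707 × 0.375 = 0.2651 in.
r_n/Ω = (0.6 × 100 × 0.2651) / 2.0 = 7.954 kip/in.
L_req = P / (r_n/Ω) = 95.2 / 7.954 = 11.97 in total.
Round up → use L = 12 in.

L = 12 in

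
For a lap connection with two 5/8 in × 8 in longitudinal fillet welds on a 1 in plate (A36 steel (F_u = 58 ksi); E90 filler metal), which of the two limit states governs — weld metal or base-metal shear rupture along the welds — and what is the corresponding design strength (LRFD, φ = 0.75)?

E90XX → F_EXX = 90 ksi.
t_e = 0.707 × 0.625 = 0.4419 in; L = 16 in.
Weld metal: φR_n = 0.75 × 0.6 × 90 × 0.4419 × 16 = 286.3 kip.
Base metal (shear rupture): φR_n = 0.75 × 0.6 × 58 × 1 × 16 = 417.6 kip.
Governing: weld metal.

φR_n ≈ 286 kip (weld metal governs)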